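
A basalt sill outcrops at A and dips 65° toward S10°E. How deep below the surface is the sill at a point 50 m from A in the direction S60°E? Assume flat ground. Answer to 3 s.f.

68.9 m

The hole lies 50° from the dip direction, so the down-dip offset is 50 × cos 50° = 32.14 m.
Depth = down-dip offset × tan(dip) = 32.14 × tan 65° = 32.14 × 2.1445
Depth = 68.92 m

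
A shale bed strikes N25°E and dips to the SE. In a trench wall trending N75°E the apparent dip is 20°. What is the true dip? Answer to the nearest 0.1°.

25.4°

The section is 50° from the strike.
tan δ = tan α / sin β = tan 20° / sin 50° = 0.3640 / 0.7660 = 0.4751
δ = arctan(0.4751) = 25.41°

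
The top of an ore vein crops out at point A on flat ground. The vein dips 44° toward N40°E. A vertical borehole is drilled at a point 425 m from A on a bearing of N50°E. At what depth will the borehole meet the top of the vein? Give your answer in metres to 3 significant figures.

404 m

The hole lies 10° from the dip direction, so the down-dip offset is 425 × cos 10° = 418.54 m.
Depth = down-dip offset × tan(dip) = 418.54 × tan 44° = 418.54 × 0.9657
Depth = 404.18 m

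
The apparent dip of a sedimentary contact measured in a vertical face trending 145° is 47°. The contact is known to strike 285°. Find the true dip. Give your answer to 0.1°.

59.1°

β = acute angle between strike 285° and section 145° = 40°.
tan(true dip) = tan 47° / sin 40° = 1.6683
true dip = arctan 1.6683 = 59.06°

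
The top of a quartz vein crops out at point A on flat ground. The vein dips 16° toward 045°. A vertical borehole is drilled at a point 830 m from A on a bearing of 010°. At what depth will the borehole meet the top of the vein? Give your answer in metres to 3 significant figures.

195 m

The hole lies 35° from the dip direction, so the down-dip offset is 830 × cos 35° = 679.90 m.
Depth = down-dip offset × tan(dip) = 679.90 × tan 16° = 679.90 × 0.2867
Depth = 194.96 m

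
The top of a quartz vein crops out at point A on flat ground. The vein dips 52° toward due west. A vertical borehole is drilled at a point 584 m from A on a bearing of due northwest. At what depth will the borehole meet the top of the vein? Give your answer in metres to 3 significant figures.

The hole lies 45° from the dip direction, so the down-dip offset is 584 × cos 45° = 412.95 m.
Depth = down-dip offset × tan(dip) = 412.95 × tan 52° = 412.95 × 1.2799
Depth = 528.55 m

529 m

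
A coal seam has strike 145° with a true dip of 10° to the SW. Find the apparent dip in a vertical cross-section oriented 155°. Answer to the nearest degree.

2°

Angle between strike (145°) and section (155°): β = 10°.
tan α = tan 10° × sin 10° = 0.1763 × 0.1736 = 0.0306
apparent dip = arctan 0.0306 = 1.75°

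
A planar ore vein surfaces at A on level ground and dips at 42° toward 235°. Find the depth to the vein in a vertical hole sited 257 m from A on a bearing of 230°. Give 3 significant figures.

The hole lies 5° from the dip direction, so the down-dip offset is 257 × cos 5° = 256.02 m.
Depth = down-dip offset × tan(dip) = 256.02 × tan 42° = 256.02 × 0.9004
Depth = 230.52 m

231 m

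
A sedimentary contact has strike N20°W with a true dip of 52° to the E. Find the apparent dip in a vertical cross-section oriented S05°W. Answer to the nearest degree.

The strike is N20°W and the section trends S05°W; the acute angle between them is β = 25°.
tan(apparent dip) = tan 52° · sin 25° = 0.5409
α = arctan(0.5409) = 28.41°

28°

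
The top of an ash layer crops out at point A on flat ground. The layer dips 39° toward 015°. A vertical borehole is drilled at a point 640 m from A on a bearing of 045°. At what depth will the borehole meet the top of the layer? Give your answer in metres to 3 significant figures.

The hole lies 30° from the dip direction, so the down-dip offset is 640 × cos 30° = 554.26 m.
Depth = down-dip offset × tan(dip) = 554.26 × tan 39° = 554.26 × 0.8098
Depth = 448.83 m

449 m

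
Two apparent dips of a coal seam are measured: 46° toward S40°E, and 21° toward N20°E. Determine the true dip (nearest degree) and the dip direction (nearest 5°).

Represent each trace as a vector plunging at its apparent dip toward its trend (east-north-up frame): v₁ = (0.447, -0.532, -0.719), v₂ = (0.319, 0.877, -0.358).
n = v₁ × v₂ = (0.822, -0.070, 0.562) (taken with n_z > 0).
Dip δ = arctan(|n_h|/n_z) = arctan(0.825/0.562) = 55.7°.
The horizontal component of n points toward azimuth atan2(n_x, n_y) = 95°, the dip direction.

true dip 56°, dip direction 095°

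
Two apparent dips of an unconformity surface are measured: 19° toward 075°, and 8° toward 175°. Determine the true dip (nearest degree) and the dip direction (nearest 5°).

Represent each trace as a vector plunging at its apparent dip toward its trend (east-north-up frame): v₁ = (0.913, 0.245, -0.326), v₂ = (0.086, -0.986, -0.139).
n = v₁ × v₂ = (0.355, -0.099, 0.922) (taken with n_z > 0).
tan δ = √(n_x²+n_y²)/n_z = 0.369/0.922, so δ = 21.8°.
Dip direction = azimuth of (n_x, n_y) = atan2(0.355, -0.099) = 106°.

true dip 22°, dip direction 105°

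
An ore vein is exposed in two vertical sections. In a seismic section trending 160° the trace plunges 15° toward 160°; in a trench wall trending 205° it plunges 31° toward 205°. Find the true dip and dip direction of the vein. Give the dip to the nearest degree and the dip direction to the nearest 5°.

The two traces are lines in the plane: v₁ = (sin 160°·cos 15°, cos 160°·cos 15°, −sin 15°), v₂ = (sin 205°·cos 31°, cos 205°·cos 31°, −sin 31°).
n = v₁ × v₂ = (-0.266, -0.264, 0.585) (taken with n_z > 0).
tan δ = √(n_x²+n_y²)/n_z = 0.375/0.585, so δ = 32.6°.
The horizontal component of n points toward azimuth atan2(n_x, n_y) = 225°, the dip direction.

true dip 33°, dip direction 225°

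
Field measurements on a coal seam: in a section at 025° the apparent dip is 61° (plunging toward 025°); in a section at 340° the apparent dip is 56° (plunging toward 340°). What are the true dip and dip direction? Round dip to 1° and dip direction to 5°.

The two traces are lines in the plane: v₁ = (sin 25°·cos 61°, cos 25°·cos 61°, −sin 61°), v₂ = (sin 340°·cos 56°, cos 340°·cos 56°, −sin 56°).
n = v₁ × v₂ = (0.095, 0.337, 0.192) (taken with n_z > 0).
Dip δ = arctan(|n_h|/n_z) = arctan(0.350/0.192) = 61.3°.
The horizontal component of n points toward azimuth atan2(n_x, n_y) = 16°, the dip direction.

true dip 61°, dip direction 015°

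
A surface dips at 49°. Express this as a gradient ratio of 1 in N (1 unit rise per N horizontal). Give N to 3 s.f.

1 in 0.869

1 : N means tan θ = 1/N, so N = 1/tan 49° = 1/1.1504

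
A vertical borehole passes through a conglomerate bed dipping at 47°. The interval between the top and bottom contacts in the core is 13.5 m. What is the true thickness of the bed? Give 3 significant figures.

True thickness t = h · cos(dip) = 13.5 × cos 47°
t = 13.5 × 0.6820 = 9.207 m

9.21 m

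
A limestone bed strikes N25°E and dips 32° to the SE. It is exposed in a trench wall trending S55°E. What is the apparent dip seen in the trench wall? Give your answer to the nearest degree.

32°

Angle between strike (N25°E) and section (S55°E): β = 80°.
tan α = tan 32° × sin 80° = 0.6249 × 0.9848 = 0.6154
apparent dip = arctan 0.6154 = 31.61°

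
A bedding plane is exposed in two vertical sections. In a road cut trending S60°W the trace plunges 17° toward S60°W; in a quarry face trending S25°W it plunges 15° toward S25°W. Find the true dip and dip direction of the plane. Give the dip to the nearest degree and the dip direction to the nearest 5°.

true dip 17°, dip direction 235°

Represent each trace as a vector plunging at its apparent dip toward its trend (east-north-up frame): v₁ = (-0.828, -0.478, -0.292), v₂ = (-0.408, -0.875, -0.259).
Cross product v₁ × v₂ gives the pole to the plane: n ∝ (-0.132, -0.095, 0.530).
Dip δ = arctan(|n_h|/n_z) = arctan(0.163/0.530) = 17.1°.
Dip direction = azimuth of (n_x, n_y) = atan2(-0.132, -0.095) = 234°.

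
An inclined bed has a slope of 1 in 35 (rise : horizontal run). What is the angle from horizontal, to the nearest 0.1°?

1.6°

tan θ = 1/35 = 0.0286
θ = arctan(0.0286) = 1.64°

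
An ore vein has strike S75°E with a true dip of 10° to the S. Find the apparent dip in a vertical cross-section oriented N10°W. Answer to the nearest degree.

9°

The section lies 65° from the strike.
tan α = tan 10° × sin 65° = 0.1763 × 0.9063 = 0.1598
α = arctan(0.1598) = 9.08°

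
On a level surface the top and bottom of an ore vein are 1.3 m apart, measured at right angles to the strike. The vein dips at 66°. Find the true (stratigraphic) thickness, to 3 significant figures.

True thickness t = w · sin(dip) = 1.3 × sin 66°
t = 1.3 × 0.9135 = 1.188 m

1.19 m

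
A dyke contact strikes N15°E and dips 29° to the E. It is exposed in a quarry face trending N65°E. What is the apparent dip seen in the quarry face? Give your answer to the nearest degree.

23°

The section lies 50° from the strike.
tan α = tan 29° × sin 50° = 0.5543 × 0.7660 = 0.4246
α = arctan(0.4246) = 23.01°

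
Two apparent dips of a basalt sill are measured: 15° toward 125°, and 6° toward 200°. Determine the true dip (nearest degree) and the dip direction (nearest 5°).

true dip 15°, dip direction 135°

Each apparent-dip line lies in the plane. As unit vectors (x east, y north, z up), v₁ plunges 15°→125° and v₂ plunges 6°→200°.
n = v₁ × v₂ = (0.184, -0.171, 0.928) (taken with n_z > 0).
Dip δ = arctan(|n_h|/n_z) = arctan(0.251/0.928) = 15.1°.
The horizontal component of n points toward azimuth atan2(n_x, n_y) = 133°, the dip direction.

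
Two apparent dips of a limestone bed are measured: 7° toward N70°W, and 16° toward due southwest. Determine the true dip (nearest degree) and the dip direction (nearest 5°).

true dip 16°, dip direction 225°

Each apparent-dip line lies in the plane. As unit vectors (x east, y north, z up), v₁ plunges 7°→N70°W and v₂ plunges 16°→due southwest.
n = v₁ × v₂ = (-0.176, -0.174, 0.865) (taken with n_z > 0).
tan δ = √(n_x²+n_y²)/n_z = 0.248/0.865, so δ = 16.0°.
Dip direction = azimuth of (n_x, n_y) = atan2(-0.176, -0.174) = 225°.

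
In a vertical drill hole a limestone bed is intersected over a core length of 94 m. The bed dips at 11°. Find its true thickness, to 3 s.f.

92.3 m

True thickness t = h · cos(dip) = 94 × cos 11°
t = 94 × 0.9816 = 92.273 m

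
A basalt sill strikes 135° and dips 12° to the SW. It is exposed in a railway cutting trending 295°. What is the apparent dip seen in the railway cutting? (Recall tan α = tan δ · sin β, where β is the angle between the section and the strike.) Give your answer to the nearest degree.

4°

The section lies 20° from the strike.
tan α = tan 12° × sin 20° = 0.2126 × 0.3420 = 0.0727
α = arctan(0.0727) = 4.16°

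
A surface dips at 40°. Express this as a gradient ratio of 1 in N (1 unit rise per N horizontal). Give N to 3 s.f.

1 : N means tan θ = 1/N, so N = 1/tan 40° = 1/0.8391

1 in 1.19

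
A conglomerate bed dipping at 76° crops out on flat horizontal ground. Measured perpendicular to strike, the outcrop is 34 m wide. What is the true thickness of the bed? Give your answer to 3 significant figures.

33.0 m

True thickness t = w · sin(dip) = 34 × sin 76°
t = 34 × 0.9703 = 32.990 m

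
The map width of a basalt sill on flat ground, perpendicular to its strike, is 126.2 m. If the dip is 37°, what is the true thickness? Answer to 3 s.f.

True thickness t = w · sin(dip) = 126.2 × sin 37°
t = 126.2 × 0.6018 = 75.949 m

75.9 m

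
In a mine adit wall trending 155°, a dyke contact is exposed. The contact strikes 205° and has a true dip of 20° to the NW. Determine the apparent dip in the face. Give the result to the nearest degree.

The section lies 50° from the strike.
tan(apparent dip) = tan 20° · sin 50° = 0.2788
apparent dip = arctan 0.2788 = 15.58°

16°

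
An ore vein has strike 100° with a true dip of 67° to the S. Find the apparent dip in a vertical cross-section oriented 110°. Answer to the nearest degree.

22°

Angle between strike (100°) and section (110°): β = 10°.
tan α = tan 67° × sin 10° = 2.3559 × 0.1736 = 0.4091
α = arctan(0.4091) = 22.25°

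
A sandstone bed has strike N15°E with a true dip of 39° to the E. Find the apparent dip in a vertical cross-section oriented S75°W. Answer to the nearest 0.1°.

The strike is N15°E and the section trends S75°W; the acute angle between them is β = 60°.
tan(apparent dip) = tan 39° · sin 60° = 0.7013
apparent dip = arctan 0.7013 = 35.04°

35.0°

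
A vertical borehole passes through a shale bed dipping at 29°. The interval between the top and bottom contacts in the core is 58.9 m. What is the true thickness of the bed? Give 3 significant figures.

True thickness t = h · cos(dip) = 58.9 × cos 29°
t = 58.9 × 0.8746 = 51.515 m

51.5 m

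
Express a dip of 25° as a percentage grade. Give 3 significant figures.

46.6%

grade % = 100 × tan 25° = 100 × 0.4663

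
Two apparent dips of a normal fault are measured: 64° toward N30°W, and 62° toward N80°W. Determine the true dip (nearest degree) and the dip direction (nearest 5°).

true dip 65°, dip direction 310°

Represent each trace as a vector plunging at its apparent dip toward its trend (east-north-up frame): v₁ = (-0.219, 0.380, -0.899), v₂ = (-0.462, 0.082, -0.883).
Cross product v₁ × v₂ gives the pole to the plane: n ∝ (-0.262, 0.222, 0.158).
tan δ = √(n_x²+n_y²)/n_z = 0.343/0.158, so δ = 65.3°.
The horizontal component of n points toward azimuth atan2(n_x, n_y) = 310°, the dip direction.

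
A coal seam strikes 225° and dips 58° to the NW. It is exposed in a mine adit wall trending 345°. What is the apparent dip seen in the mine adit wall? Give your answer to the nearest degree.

54°

The section lies 60° from the strike.
tan(apparent dip) = tan 58° · sin 60° = 1.3859
apparent dip = arctan 1.3859 = 54.19°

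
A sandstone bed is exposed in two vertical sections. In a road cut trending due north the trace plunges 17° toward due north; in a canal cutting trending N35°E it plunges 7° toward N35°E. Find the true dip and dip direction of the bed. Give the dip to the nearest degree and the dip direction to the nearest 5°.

true dip 21°, dip direction 325°

Represent each trace as a vector plunging at its apparent dip toward its trend (east-north-up frame): v₁ = (0.000, 0.956, -0.292), v₂ = (0.569, 0.813, -0.122).
Cross product v₁ × v₂ gives the pole to the plane: n ∝ (-0.121, 0.166, 0.544).
True dip = arccos(n_z / |n|) = arccos(0.9354) = 20.7°.
The horizontal component of n points toward azimuth atan2(n_x, n_y) = 324°, the dip direction.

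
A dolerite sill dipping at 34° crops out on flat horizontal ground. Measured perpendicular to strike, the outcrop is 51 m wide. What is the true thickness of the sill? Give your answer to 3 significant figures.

28.5 m

True thickness t = w · sin(dip) = 51 × sin 34°
t = 51 × 0.5592 = 28.519 m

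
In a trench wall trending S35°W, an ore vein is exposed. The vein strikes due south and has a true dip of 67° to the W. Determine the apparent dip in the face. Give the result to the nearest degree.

The strike is due south and the section trends S35°W; the acute angle between them is β = 35°.
tan(apparent dip) = tan 67° · sin 35° = 1.3513
α = arctan(1.3513) = 53.50°

53°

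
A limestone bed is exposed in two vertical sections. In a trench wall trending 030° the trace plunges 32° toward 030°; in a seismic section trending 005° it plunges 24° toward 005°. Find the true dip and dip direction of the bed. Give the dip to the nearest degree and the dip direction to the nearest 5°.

true dip 35°, dip direction 055°

Each apparent-dip line lies in the plane. As unit vectors (x east, y north, z up), v₁ plunges 32°→030° and v₂ plunges 24°→005°.
The plane normal is n = v₁ × v₂ ∝ (0.184, 0.130, 0.327).
Dip δ = arctan(|n_h|/n_z) = arctan(0.225/0.327) = 34.5°.
Dip direction = azimuth of (n_x, n_y) = atan2(0.184, 0.130) = 55°.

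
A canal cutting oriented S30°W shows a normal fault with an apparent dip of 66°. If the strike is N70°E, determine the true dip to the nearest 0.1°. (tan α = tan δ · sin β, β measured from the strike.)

74.0°

The section is 40° from the strike.
tan(true dip) = tan 66° / sin 40° = 3.4942
δ = arctan(3.4942) = 74.03°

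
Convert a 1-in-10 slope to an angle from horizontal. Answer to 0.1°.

5.7°

tan θ = 1/10 = 0.1000
θ = arctan(0.1000) = 5.71°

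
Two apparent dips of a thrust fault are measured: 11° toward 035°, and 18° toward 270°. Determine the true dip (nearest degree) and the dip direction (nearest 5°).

The two traces are lines in the plane: v₁ = (sin 35°·cos 11°, cos 35°·cos 11°, −sin 11°), v₂ = (sin 270°·cos 18°, cos 270°·cos 18°, −sin 18°).
The plane normal is n = v₁ × v₂ ∝ (-0.248, 0.355, 0.765).
tan δ = √(n_x²+n_y²)/n_z = 0.434/0.765, so δ = 29.6°.
The horizontal component of n points toward azimuth atan2(n_x, n_y) = 325°, the dip direction.

true dip 30°, dip direction 325°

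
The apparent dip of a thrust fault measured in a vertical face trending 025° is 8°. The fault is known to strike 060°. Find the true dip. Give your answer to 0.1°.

β = acute angle between strike 060° and section 025° = 35°.
tan(true dip) = tan 8° / sin 35° = 0.2450
true dip = arctan 0.2450 = 13.77°

13.8°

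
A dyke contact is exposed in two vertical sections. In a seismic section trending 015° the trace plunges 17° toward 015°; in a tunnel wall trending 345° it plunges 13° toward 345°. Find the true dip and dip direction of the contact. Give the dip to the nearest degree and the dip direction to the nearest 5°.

true dip 17°, dip direction 030°

Each apparent-dip line lies in the plane. As unit vectors (x east, y north, z up), v₁ plunges 17°→015° and v₂ plunges 13°→345°.
Cross product v₁ × v₂ gives the pole to the plane: n ∝ (0.067, 0.129, 0.466).
True dip = arccos(n_z / |n|) = arccos(0.9543) = 17.4°.
Dip direction = azimuth of (n_x, n_y) = atan2(0.067, 0.129) = 28°.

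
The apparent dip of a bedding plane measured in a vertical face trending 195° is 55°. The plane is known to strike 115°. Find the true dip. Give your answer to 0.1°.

55.4°

The section is 80° from the strike.
tan δ = tan α / sin β = tan 55° / sin 80° = 1.4281 / 0.9848 = 1.4502
true dip = arctan 1.4502 = 55.41°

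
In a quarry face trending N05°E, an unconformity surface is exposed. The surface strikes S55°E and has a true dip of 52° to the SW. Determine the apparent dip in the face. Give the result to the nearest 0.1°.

47.9°

The strike is S55°E and the section trends N05°E; the acute angle between them is β = 60°.
tan(apparent dip) = tan 52° · sin 60° = 1.1085
α = arctan(1.1085) = 47.94°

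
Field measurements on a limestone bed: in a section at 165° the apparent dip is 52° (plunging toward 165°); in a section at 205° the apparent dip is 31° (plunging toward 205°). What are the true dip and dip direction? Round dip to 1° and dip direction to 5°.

true dip 55°, dip direction 140°

Each apparent-dip line lies in the plane. As unit vectors (x east, y north, z up), v₁ plunges 52°→165° and v₂ plunges 31°→205°.
n = v₁ × v₂ = (0.306, -0.368, 0.339) (taken with n_z > 0).
Dip δ = arctan(|n_h|/n_z) = arctan(0.478/0.339) = 54.6°.
Dip direction = atan2(0.306, -0.368) = 140° (azimuth of n's horizontal projection).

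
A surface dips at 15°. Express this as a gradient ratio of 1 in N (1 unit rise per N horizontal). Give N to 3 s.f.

1 : N means tan θ = 1/N, so N = 1/tan 15° = 1/0.2679

1 in 3.73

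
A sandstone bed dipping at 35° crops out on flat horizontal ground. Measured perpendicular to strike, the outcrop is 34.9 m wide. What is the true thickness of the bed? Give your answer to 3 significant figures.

20.0 m

True thickness t = w · sin(dip) = 34.9 × sin 35°
t = 34.9 × 0.5736 = 20.018 m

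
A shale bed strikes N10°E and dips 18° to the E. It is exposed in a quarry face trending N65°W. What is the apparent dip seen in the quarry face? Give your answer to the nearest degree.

17°

The section lies 75° from the strike.
tan(apparent dip) = tan 18° · sin 75° = 0.3138
α = arctan(0.3138) = 17.42°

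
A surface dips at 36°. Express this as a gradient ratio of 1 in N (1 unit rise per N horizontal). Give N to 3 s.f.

1 in 1.38

1 : N means tan θ = 1/N, so N = 1/tan 36° = 1/0.7265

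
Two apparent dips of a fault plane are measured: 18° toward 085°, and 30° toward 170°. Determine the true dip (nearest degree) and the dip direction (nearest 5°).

Represent each trace as a vector plunging at its apparent dip toward its trend (east-north-up frame): v₁ = (0.947, 0.083, -0.309), v₂ = (0.150, -0.853, -0.500).
The plane normal is n = v₁ × v₂ ∝ (0.305, -0.427, 0.821).
tan δ = √(n_x²+n_y²)/n_z = 0.525/0.821, so δ = 32.6°.
Dip direction = azimuth of (n_x, n_y) = atan2(0.305, -0.427) = 144°.

true dip 33°, dip direction 145°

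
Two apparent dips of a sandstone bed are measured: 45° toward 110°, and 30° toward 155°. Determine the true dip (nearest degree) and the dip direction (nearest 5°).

true dip 45°, dip direction 100°

Each apparent-dip line lies in the plane. As unit vectors (x east, y north, z up), v₁ plunges 45°→110° and v₂ plunges 30°→155°.
Cross product v₁ × v₂ gives the pole to the plane: n ∝ (0.434, -0.073, 0.433).
True dip = arccos(n_z / |n|) = arccos(0.7012) = 45.5°.
Dip direction = atan2(0.434, -0.073) = 100° (azimuth of n's horizontal projection).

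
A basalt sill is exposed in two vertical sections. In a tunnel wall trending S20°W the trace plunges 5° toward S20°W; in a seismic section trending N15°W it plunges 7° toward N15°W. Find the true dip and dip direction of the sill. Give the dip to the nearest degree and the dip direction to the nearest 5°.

true dip 19°, dip direction 275°

Represent each trace as a vector plunging at its apparent dip toward its trend (east-north-up frame): v₁ = (-0.341, -0.936, -0.087), v₂ = (-0.257, 0.959, -0.122).
n = v₁ × v₂ = (-0.198, 0.019, 0.567) (taken with n_z > 0).
tan δ = √(n_x²+n_y²)/n_z = 0.199/0.567, so δ = 19.3°.
Dip direction = azimuth of (n_x, n_y) = atan2(-0.198, 0.019) = 276°.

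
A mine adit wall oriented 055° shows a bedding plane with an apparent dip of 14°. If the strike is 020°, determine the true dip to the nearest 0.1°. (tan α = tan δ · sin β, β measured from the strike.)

23.5°

β = acute angle between strike 020° and section 055° = 35°.
tan δ = tan α / sin β = tan 14° / sin 35° = 0.2493 / 0.5736 = 0.4347
true dip = arctan 0.4347 = 23.49°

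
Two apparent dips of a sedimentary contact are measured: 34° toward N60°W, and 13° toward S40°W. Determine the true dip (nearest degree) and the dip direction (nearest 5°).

true dip 34°, dip direction 290°

Each apparent-dip line lies in the plane. As unit vectors (x east, y north, z up), v₁ plunges 34°→N60°W and v₂ plunges 13°→S40°W.
n = v₁ × v₂ = (-0.511, 0.189, 0.796) (taken with n_z > 0).
True dip = arccos(n_z / |n|) = arccos(0.8253) = 34.4°.
Dip direction = atan2(-0.511, 0.189) = 290° (azimuth of n's horizontal projection).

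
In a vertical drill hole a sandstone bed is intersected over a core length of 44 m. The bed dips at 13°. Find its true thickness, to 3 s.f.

42.9 m

True thickness t = h · cos(dip) = 44 × cos 13°
t = 44 × 0.9744 = 42.872 m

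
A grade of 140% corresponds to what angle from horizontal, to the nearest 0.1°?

54.5°

tan θ = 140/100 = 1.4000
θ = arctan(1.4000) = 54.46°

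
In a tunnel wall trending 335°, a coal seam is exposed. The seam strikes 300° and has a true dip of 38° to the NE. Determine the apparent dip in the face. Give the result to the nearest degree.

Angle between strike (300°) and section (335°): β = 35°.
tan α = tan 38° × sin 35° = 0.7813 × 0.5736 = 0.4481
α = arctan(0.4481) = 24.14°

24°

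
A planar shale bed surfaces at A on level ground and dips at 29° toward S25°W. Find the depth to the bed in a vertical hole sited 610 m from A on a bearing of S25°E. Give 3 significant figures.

217 m

The hole lies 50° from the dip direction, so the down-dip offset is 610 × cos 50° = 392.10 m.
Depth = down-dip offset × tan(dip) = 392.10 × tan 29° = 392.10 × 0.5543
Depth = 217.34 m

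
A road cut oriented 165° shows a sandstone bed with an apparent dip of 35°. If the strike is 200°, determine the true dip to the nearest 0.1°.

The section is 35° from the strike.
tan(true dip) = tan 35° / sin 35° = 1.2208
δ = arctan(1.2208) = 50.68°

50.7°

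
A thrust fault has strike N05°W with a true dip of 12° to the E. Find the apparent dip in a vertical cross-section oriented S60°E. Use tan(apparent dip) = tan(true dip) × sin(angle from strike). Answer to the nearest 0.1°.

9.9°

The strike is N05°W and the section trends S60°E; the acute angle between them is β = 55°.
tan(apparent dip) = tan 12° · sin 55° = 0.1741
apparent dip = arctan 0.1741 = 9.88°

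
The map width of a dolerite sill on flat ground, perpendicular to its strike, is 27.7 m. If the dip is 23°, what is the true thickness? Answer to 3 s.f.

10.8 m

True thickness t = w · sin(dip) = 27.7 × sin 23°
t = 27.7 × 0.3907 = 10.823 m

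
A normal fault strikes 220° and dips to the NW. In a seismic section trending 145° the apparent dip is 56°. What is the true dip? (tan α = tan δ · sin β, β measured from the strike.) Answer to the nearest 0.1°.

56.9°

β = acute angle between strike 220° and section 145° = 75°.
tan(true dip) = tan 56° / sin 75° = 1.5349
true dip = arctan 1.5349 = 56.91°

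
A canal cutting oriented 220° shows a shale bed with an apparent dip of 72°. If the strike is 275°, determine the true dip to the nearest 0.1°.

75.1°

The section is 55° from the strike.
tan δ = tan α / sin β = tan 72° / sin 55° = 3.0777 / 0.8192 = 3.7572
true dip = arctan 3.7572 = 75.10°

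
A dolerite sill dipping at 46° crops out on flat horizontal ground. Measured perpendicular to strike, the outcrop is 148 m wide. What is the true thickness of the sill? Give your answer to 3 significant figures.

True thickness t = w · sin(dip) = 148 × sin 46°
t = 148 × 0.7193 = 106.462 m

106 m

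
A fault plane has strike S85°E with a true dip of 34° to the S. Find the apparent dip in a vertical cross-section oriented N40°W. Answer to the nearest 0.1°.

25.5°

The strike is S85°E and the section trends N40°W; the acute angle between them is β = 45°.
tan α = tan 34° × sin 45° = 0.6745 × 0.7071 = 0.4769
α = arctan(0.4769) = 25.50°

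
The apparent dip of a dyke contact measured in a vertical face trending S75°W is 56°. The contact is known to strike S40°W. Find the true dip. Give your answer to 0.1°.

68.8°

β = acute angle between strike S40°W and section S75°W = 35°.
tan δ = tan α / sin β = tan 56° / sin 35° = 1.4826 / 0.5736 = 2.5848
δ = arctan(2.5848) = 68.85°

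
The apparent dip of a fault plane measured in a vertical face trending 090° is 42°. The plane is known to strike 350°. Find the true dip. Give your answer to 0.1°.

42.4°

β = acute angle between strike 350° and section 090° = 80°.
tan δ = tan α / sin β = tan 42° / sin 80° = 0.9004 / 0.9848 = 0.9143
δ = arctan(0.9143) = 42.44°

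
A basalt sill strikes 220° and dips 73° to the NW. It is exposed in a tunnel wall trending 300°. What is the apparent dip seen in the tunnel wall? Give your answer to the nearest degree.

Angle between strike (220°) and section (300°): β = 80°.
tan(apparent dip) = tan 73° · sin 80° = 3.2212
α = arctan(3.2212) = 72.75°

73°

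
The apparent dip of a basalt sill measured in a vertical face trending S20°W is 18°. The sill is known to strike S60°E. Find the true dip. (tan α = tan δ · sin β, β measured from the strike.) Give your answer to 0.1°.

The section is 80° from the strike.
tan(true dip) = tan 18° / sin 80° = 0.3299
δ = arctan(0.3299) = 18.26°

18.3°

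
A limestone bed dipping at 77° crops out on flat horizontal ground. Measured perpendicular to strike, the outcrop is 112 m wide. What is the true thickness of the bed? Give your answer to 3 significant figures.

109 m

True thickness t = w · sin(dip) = 112 × sin 77°
t = 112 × 0.9744 = 109.129 m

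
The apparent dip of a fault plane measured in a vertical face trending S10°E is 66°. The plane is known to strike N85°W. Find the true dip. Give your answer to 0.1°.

β = acute angle between strike N85°W and section S10°E = 75°.
tan δ = tan α / sin β = tan 66° / sin 75° = 2.2460 / 0.9659 = 2.3253
true dip = arctan 2.3253 = 66.73°

66.7°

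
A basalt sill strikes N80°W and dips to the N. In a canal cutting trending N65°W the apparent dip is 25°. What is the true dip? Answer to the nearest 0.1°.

The section is 15° from the strike.
tan(true dip) = tan 25° / sin 15° = 1.8017
true dip = arctan 1.8017 = 60.97°

61.0°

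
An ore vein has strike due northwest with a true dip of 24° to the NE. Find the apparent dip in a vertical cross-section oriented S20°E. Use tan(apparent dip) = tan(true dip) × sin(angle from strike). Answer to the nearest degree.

Angle between strike (due northwest) and section (S20°E): β = 25°.
tan α = tan 24° × sin 25° = 0.4452 × 0.4226 = 0.1882
apparent dip = arctan 0.1882 = 10.66°

11°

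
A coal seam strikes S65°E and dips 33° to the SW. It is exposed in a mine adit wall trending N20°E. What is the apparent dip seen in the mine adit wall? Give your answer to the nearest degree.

33°

The strike is S65°E and the section trends N20°E; the acute angle between them is β = 85°.
tan(apparent dip) = tan 33° · sin 85° = 0.6469
α = arctan(0.6469) = 32.90°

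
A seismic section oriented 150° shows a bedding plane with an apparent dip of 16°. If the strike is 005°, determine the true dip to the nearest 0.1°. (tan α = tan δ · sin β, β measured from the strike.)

26.6°

The section is 35° from the strike.
tan δ = tan α / sin β = tan 16° / sin 35° = 0.2867 / 0.5736 = 0.4999
true dip = arctan 0.4999 = 26.56°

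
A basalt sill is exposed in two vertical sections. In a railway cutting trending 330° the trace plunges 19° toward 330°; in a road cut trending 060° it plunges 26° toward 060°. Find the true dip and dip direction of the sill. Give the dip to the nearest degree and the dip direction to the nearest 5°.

The two traces are lines in the plane: v₁ = (sin 330°·cos 19°, cos 330°·cos 19°, −sin 19°), v₂ = (sin 60°·cos 26°, cos 60°·cos 26°, −sin 26°).
n = v₁ × v₂ = (0.213, 0.461, 0.850) (taken with n_z > 0).
tan δ = √(n_x²+n_y²)/n_z = 0.507/0.850, so δ = 30.8°.
Dip direction = atan2(0.213, 0.461) = 25° (azimuth of n's horizontal projection).

true dip 31°, dip direction 025°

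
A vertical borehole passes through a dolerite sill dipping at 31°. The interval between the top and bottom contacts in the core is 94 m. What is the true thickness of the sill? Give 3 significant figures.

True thickness t = h · cos(dip) = 94 × cos 31°
t = 94 × 0.8572 = 80.574 m

80.6 m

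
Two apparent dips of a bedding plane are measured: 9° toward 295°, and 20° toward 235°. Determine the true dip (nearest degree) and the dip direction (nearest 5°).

true dip 20°, dip direction 230°

Each apparent-dip line lies in the plane. As unit vectors (x east, y north, z up), v₁ plunges 9°→295° and v₂ plunges 20°→235°.
n = v₁ × v₂ = (-0.227, -0.186, 0.804) (taken with n_z > 0).
True dip = arccos(n_z / |n|) = arccos(0.9394) = 20.1°.
Dip direction = atan2(-0.227, -0.186) = 231° (azimuth of n's horizontal projection).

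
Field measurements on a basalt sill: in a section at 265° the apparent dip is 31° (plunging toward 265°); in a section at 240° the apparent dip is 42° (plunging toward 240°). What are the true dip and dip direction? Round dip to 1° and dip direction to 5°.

Represent each trace as a vector plunging at its apparent dip toward its trend (east-north-up frame): v₁ = (-0.854, -0.075, -0.515), v₂ = (-0.644, -0.372, -0.669).
Cross product v₁ × v₂ gives the pole to the plane: n ∝ (-0.141, -0.240, 0.269).
tan δ = √(n_x²+n_y²)/n_z = 0.278/0.269, so δ = 46.0°.
Dip direction = atan2(-0.141, -0.240) = 211° (azimuth of n's horizontal projection).

true dip 46°, dip direction 210°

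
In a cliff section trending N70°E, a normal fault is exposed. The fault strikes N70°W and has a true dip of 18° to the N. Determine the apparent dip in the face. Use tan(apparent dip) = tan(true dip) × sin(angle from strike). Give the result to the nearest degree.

12°

Angle between strike (N70°W) and section (N70°E): β = 40°.
tan α = tan 18° × sin 40° = 0.3249 × 0.6428 = 0.2089
α = arctan(0.2089) = 11.80°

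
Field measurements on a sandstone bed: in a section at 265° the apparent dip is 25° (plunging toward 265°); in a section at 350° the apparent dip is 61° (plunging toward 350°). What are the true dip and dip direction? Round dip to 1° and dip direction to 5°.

true dip 61°, dip direction 340°

Each apparent-dip line lies in the plane. As unit vectors (x east, y north, z up), v₁ plunges 25°→265° and v₂ plunges 61°→350°.
The plane normal is n = v₁ × v₂ ∝ (-0.271, 0.754, 0.438).
tan δ = √(n_x²+n_y²)/n_z = 0.801/0.438, so δ = 61.4°.
Dip direction = azimuth of (n_x, n_y) = atan2(-0.271, 0.754) = 340°.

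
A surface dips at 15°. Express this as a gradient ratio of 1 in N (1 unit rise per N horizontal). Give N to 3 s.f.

1 in 3.73

1 : N means tan θ = 1/N, so N = 1/tan 15° = 1/0.2679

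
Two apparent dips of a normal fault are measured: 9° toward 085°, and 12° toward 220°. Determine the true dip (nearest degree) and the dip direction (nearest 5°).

true dip 26°, dip direction 155°

Represent each trace as a vector plunging at its apparent dip toward its trend (east-north-up frame): v₁ = (0.984, 0.086, -0.156), v₂ = (-0.629, -0.749, -0.208).
Cross product v₁ × v₂ gives the pole to the plane: n ∝ (0.135, -0.303, 0.683).
Dip δ = arctan(|n_h|/n_z) = arctan(0.332/0.683) = 25.9°.
The horizontal component of n points toward azimuth atan2(n_x, n_y) = 156°, the dip direction.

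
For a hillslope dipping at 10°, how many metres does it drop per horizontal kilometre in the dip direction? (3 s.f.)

drop per km = 1000 × tan 10° = 1000 × 0.1763

176 m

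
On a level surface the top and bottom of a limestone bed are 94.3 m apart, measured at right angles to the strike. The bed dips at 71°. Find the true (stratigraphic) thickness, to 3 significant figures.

89.2 m

True thickness t = w · sin(dip) = 94.3 × sin 71°
t = 94.3 × 0.9455 = 89.162 m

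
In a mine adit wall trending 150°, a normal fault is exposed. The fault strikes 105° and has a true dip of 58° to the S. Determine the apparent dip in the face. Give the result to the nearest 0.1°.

48.5°

The strike is 105° and the section trends 150°; the acute angle between them is β = 45°.
tan(apparent dip) = tan 58° · sin 45° = 1.1316
apparent dip = arctan 1.1316 = 48.53°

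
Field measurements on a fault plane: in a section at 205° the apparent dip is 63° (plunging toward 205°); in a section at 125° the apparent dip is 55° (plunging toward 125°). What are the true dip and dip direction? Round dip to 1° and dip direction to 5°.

true dip 66°, dip direction 175°

The two traces are lines in the plane: v₁ = (sin 205°·cos 63°, cos 205°·cos 63°, −sin 63°), v₂ = (sin 125°·cos 55°, cos 125°·cos 55°, −sin 55°).
The plane normal is n = v₁ × v₂ ∝ (0.044, -0.576, 0.256).
True dip = arccos(n_z / |n|) = arccos(0.4059) = 66.1°.
Dip direction = azimuth of (n_x, n_y) = atan2(0.044, -0.576) = 176°.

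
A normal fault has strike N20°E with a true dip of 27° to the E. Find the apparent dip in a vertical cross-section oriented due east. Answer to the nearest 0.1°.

25.6°

Angle between strike (N20°E) and section (due east): β = 70°.
tan α = tan 27° × sin 70° = 0.5095 × 0.9397 = 0.4788
α = arctan(0.4788) = 25.58°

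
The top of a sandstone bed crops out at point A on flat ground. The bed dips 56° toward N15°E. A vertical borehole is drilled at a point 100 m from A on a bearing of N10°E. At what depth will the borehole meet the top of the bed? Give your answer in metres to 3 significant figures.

The hole lies 5° from the dip direction, so the down-dip offset is 100 × cos 5° = 99.62 m.
Depth = down-dip offset × tan(dip) = 99.62 × tan 56° = 99.62 × 1.4826
Depth = 147.69 m

148 m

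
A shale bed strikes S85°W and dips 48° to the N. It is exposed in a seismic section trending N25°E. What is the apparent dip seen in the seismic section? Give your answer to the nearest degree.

The section lies 60° from the strike.
tan(apparent dip) = tan 48° · sin 60° = 0.9618
apparent dip = arctan 0.9618 = 43.89°

44°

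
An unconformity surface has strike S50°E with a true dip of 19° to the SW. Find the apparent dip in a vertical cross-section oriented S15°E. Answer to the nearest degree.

11°

The strike is S50°E and the section trends S15°E; the acute angle between them is β = 35°.
tan(apparent dip) = tan 19° · sin 35° = 0.1975
apparent dip = arctan 0.1975 = 11.17°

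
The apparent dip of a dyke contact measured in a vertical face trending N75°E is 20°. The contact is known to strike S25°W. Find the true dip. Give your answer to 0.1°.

The section is 50° from the strike.
tan(true dip) = tan 20° / sin 50° = 0.4751
δ = arctan(0.4751) = 25.41°

25.4°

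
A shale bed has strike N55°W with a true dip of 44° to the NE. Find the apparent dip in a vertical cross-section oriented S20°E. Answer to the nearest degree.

29°

Angle between strike (N55°W) and section (S20°E): β = 35°.
tan α = tan 44° × sin 35° = 0.9657 × 0.5736 = 0.5539
α = arctan(0.5539) = 28.98°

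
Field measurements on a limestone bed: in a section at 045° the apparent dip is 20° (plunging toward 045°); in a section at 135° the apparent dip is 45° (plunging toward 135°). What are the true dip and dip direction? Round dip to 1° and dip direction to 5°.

true dip 47°, dip direction 115°

The two traces are lines in the plane: v₁ = (sin 45°·cos 20°, cos 45°·cos 20°, −sin 20°), v₂ = (sin 135°·cos 45°, cos 135°·cos 45°, −sin 45°).
Cross product v₁ × v₂ gives the pole to the plane: n ∝ (0.641, -0.299, 0.664).
Dip δ = arctan(|n_h|/n_z) = arctan(0.707/0.664) = 46.8°.
Dip direction = azimuth of (n_x, n_y) = atan2(0.641, -0.299) = 115°.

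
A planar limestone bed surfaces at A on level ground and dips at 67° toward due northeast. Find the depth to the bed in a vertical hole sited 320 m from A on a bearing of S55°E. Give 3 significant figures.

131 m

The hole lies 80° from the dip direction, so the down-dip offset is 320 × cos 80° = 55.57 m.
Depth = down-dip offset × tan(dip) = 55.57 × tan 67° = 55.57 × 2.3559
Depth = 130.91 m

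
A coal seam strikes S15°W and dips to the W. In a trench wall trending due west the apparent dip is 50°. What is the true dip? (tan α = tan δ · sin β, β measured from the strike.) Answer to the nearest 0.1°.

51.0°

β = acute angle between strike S15°W and section due west = 75°.
tan(true dip) = tan 50° / sin 75° = 1.2338
true dip = arctan 1.2338 = 50.97°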